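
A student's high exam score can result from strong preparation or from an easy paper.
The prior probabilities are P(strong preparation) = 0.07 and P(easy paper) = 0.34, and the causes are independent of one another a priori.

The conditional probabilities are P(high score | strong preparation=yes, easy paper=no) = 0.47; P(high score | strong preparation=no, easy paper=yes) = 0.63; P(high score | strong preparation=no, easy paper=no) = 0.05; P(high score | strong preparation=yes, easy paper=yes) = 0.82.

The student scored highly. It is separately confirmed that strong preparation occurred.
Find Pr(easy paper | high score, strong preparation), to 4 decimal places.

Pr(easy paper | high score, strong preparation) ≈ 0.4733

P(high score | strong preparation) = 0.47*0.66 + 0.82*0.34 = 0.310200 + 0.278800 = 0.589000
Restricting to configurations with easy paper present: 0.82*0.34 = 0.278800.
So P(easy paper | high score, strong preparation) = 0.278800/0.589000 ≈ 0.4733.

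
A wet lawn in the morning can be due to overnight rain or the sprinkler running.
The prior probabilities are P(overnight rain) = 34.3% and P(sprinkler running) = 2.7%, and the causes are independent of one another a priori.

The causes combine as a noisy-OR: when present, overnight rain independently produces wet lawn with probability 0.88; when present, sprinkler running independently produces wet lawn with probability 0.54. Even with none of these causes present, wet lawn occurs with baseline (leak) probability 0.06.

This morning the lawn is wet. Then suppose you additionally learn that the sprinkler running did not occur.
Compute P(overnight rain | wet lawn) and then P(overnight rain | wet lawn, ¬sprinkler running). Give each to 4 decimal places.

P(overnight rain | wet lawn) ≈ 0.8629; P(overnight rain | wet lawn, ¬sprinkler running) ≈ 0.8853

Under noisy-OR, P(wet lawn | causes) = 1 − (1−0.06)·∏(1−qᵢ) over the active causes.
Numerator (weight on configurations with overnight rain): 0.296093 + 0.008780 = 0.304873
Normalizer over all consistent configurations: 0.06×0.657×0.973 + 0.5676×0.657×0.027 + 0.8872×0.343×0.973 + 0.948112×0.343×0.027 = 0.353298
Posterior = 0.304873 / 0.353298 ≈ 0.8629

Now condition on the additional information:
Weight on overnight rain=true, given the evidence: 0.8872·0.343 = 0.304310
Denominator P(wet lawn | ¬sprinkler running): 0.06·0.657 + 0.8872·0.343 = 0.343730
Posterior = 0.304310 / 0.343730 ≈ 0.8853
Ruling out sprinkler running raises the posterior on overnight rain — the flip side of explaining away.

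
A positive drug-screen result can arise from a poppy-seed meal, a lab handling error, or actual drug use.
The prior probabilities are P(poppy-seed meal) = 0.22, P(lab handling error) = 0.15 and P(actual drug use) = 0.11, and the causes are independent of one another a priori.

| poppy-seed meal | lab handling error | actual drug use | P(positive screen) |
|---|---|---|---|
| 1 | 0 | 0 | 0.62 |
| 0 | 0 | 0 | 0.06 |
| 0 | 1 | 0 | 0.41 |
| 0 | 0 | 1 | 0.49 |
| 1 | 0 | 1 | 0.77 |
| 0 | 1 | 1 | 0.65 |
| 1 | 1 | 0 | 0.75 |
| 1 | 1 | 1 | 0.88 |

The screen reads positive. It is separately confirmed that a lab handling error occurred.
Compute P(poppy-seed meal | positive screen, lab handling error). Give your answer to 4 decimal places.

Enumerate the 4 (poppy-seed meal, actual drug use) configurations and weight by the priors:
  P(positive screen | lab handling error) = 0.41×0.78×0.89 + 0.65×0.78×0.11 + 0.75×0.22×0.89 + 0.88×0.22×0.11
        = 0.284622 + 0.055770 + 0.146850 + 0.021296 = 0.508538
Configurations with poppy-seed meal contribute 0.168146, so
  P(poppy-seed meal | positive screen, lab handling error) = 0.168146 / 0.508538 ≈ 0.3306

P(poppy-seed meal | positive screen, lab handling error) ≈ 0.3306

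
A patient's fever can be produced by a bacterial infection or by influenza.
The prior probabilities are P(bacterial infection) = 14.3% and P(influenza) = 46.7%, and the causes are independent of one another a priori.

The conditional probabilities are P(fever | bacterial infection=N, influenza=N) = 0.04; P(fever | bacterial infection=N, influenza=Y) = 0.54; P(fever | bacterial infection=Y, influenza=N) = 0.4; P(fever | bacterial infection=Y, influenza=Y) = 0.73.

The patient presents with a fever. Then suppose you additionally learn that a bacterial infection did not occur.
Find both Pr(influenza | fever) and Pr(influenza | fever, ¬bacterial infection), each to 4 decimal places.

Numerator (weight on configurations with influenza): 0.216118 + 0.048750 = 0.264868
Normalizer over all consistent configurations: 0.04×0.857×0.533 + 0.54×0.857×0.467 + 0.4×0.143×0.533 + 0.73×0.143×0.467 = 0.313627
P(influenza | fever) = 0.264868/0.313627 ≈ 0.8445

Now also conditioning on bacterial infection≠true:
Enumerate both values of influenza and weight by the priors:
  P(fever | ¬bacterial infection) = 0.04×0.533 + 0.54×0.467
        = 0.021320 + 0.252180 = 0.273500
Keeping only the influenza-present terms gives 0.252180, so
  P(influenza | fever, ¬bacterial infection) = 0.252180 / 0.273500 ≈ 0.9220
Ruling out bacterial infection raises the posterior on influenza — the flip side of explaining away.

Pr(influenza | fever) ≈ 0.8445; Pr(influenza | fever, ¬bacterial infection) ≈ 0.9220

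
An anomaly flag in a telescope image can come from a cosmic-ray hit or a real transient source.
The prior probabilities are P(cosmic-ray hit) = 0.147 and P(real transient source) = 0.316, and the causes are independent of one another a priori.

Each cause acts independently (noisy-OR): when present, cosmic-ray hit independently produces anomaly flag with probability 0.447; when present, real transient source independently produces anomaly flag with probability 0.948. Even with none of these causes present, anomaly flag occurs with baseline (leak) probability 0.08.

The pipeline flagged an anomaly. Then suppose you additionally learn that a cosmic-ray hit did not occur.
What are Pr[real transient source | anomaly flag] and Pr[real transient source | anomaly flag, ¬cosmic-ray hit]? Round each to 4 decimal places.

Under noisy-OR, P(anomaly flag | causes) = 1 − (1−0.08)·∏(1−qᵢ) over the active causes.
Weight on real transient source=true, given the evidence: 0.256653 + 0.045223 = 0.301876
Denominator P(anomaly flag): 0.08×0.853×0.684 + 0.95216×0.853×0.316 + 0.49124×0.147×0.684 + 0.973544×0.147×0.316 = 0.397945
Posterior = 0.301876 / 0.397945 ≈ 0.7586

Now condition on the additional information:
P(anomaly flag | ¬cosmic-ray hit) = 0.08·0.684 + 0.95216·0.316 = 0.054720 + 0.300883 = 0.355603
Restricting to configurations with real transient source present: 0.95216·0.316 = 0.300883.
So P(real transient source | anomaly flag, ¬cosmic-ray hit) = 0.300883/0.355603 ≈ 0.8461.

Pr[real transient source | anomaly flag] ≈ 0.7586; Pr[real transient source | anomaly flag, ¬cosmic-ray hit] ≈ 0.8461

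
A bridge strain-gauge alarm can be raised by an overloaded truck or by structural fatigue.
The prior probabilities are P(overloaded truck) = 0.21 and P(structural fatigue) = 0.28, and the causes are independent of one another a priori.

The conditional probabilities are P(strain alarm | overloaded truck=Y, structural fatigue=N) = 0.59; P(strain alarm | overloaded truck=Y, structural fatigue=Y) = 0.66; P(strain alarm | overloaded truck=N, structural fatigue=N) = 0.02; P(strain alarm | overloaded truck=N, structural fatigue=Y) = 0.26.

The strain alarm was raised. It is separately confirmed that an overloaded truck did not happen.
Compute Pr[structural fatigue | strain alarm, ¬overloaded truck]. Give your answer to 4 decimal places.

Pr[structural fatigue | strain alarm, ¬overloaded truck] ≈ 0.8349

For the numerator, keep only structural fatigue=true terms: 0.26·0.28 = 0.072800
Denominator P(strain alarm | ¬overloaded truck): 0.02·0.72 + 0.26·0.28 = 0.087200
P(structural fatigue | strain alarm, ¬overloaded truck) = 0.072800/0.087200 ≈ 0.8349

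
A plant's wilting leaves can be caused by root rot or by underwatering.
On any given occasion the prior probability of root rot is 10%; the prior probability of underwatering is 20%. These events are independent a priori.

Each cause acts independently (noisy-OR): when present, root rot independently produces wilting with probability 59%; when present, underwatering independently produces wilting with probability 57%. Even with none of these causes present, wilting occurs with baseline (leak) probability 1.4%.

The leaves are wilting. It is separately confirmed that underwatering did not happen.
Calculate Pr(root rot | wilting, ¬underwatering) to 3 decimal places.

Pr(root rot | wilting, ¬underwatering) ≈ 0.825

Under noisy-OR, P(wilting | causes) = 1 − (1−0.014)·∏(1−qᵢ) over the active causes.
By total probability over both values of root rot:
  P(wilting | ¬underwatering) = 0.014·0.9 + 0.59574·0.1
        = 0.012600 + 0.059574 = 0.072174
Configurations with root rot contribute 0.059574, so
  P(root rot | wilting, ¬underwatering) = 0.059574 / 0.072174 ≈ 0.825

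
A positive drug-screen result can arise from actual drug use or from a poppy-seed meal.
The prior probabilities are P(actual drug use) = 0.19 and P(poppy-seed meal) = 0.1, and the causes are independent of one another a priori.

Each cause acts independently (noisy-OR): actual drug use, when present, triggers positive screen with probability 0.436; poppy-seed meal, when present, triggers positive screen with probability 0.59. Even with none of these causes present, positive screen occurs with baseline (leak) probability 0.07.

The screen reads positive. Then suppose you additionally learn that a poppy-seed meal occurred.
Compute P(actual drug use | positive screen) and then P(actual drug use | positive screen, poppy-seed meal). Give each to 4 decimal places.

Under noisy-OR, P(positive screen | causes) = 1 − (1−0.07)·∏(1−qᵢ) over the active causes.
P(positive screen) = 0.07·0.81·0.9 + 0.6187·0.81·0.1 + 0.47548·0.19·0.9 + 0.784947·0.19·0.1 = 0.051030 + 0.050115 + 0.081307 + 0.014914 = 0.197366
Of this, 0.096221 comes from 0.081307 + 0.014914 (the actual drug use=true cases).
So P(actual drug use | positive screen) = 0.096221/0.197366 ≈ 0.4875.

With the extra evidence:
P(positive screen | poppy-seed meal) = 0.6187*0.81 + 0.784947*0.19 = 0.501147 + 0.149140 = 0.650287
Of this, 0.149140 comes from 0.784947*0.19 (the actual drug use=true cases).
So P(actual drug use | positive screen, poppy-seed meal) = 0.149140/0.650287 ≈ 0.2293.
— poppy-seed meal explains away the evidence for actual drug use.

P(actual drug use | positive screen) ≈ 0.4875; P(actual drug use | positive screen, poppy-seed meal) ≈ 0.2293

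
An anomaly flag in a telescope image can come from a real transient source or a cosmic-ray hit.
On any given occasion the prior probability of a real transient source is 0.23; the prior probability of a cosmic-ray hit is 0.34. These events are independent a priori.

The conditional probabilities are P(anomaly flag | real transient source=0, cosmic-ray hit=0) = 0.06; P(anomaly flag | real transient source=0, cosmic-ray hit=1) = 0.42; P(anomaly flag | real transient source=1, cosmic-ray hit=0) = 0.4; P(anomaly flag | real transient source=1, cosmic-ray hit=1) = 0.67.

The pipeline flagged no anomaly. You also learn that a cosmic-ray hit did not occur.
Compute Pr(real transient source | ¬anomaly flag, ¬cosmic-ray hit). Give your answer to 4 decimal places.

Numerator (weight on configurations with real transient source): 0.6*0.23 = 0.138000
Normalizer over all consistent configurations: 0.94*0.77 + 0.6*0.23 = 0.861800
P(real transient source | ¬anomaly flag, ¬cosmic-ray hit) = 0.138000/0.861800 ≈ 0.1601

Pr(real transient source | ¬anomaly flag, ¬cosmic-ray hit) ≈ 0.1601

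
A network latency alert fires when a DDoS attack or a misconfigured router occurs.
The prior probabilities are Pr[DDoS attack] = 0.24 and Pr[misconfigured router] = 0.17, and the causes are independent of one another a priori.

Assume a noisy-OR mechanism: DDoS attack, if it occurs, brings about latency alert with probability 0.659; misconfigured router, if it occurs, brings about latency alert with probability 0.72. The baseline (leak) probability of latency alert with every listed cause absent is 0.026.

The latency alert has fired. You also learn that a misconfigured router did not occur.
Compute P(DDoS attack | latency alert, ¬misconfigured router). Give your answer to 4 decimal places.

P(DDoS attack | latency alert, ¬misconfigured router) ≈ 0.8903

Under noisy-OR, P(latency alert | causes) = 1 − (1−0.026)·∏(1−qᵢ) over the active causes.
Sum P(latency alert|·) weighted by the priors over both values of DDoS attack:
  P(latency alert | ¬misconfigured router) = 0.026·0.76 + 0.667866·0.24
        = 0.019760 + 0.160288 = 0.180048
Configurations with DDoS attack contribute 0.160288, so
  P(DDoS attack | latency alert, ¬misconfigured router) = 0.160288 / 0.180048 ≈ 0.8903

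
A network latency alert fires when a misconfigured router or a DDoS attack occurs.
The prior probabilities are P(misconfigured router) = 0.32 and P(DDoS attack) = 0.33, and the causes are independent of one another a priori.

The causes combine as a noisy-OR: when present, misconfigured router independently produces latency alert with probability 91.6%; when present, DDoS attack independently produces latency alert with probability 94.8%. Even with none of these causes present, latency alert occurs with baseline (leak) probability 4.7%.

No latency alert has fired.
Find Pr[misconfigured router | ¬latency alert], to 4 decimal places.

Pr[misconfigured router | ¬latency alert] ≈ 0.0380

Under noisy-OR, P(latency alert | causes) = 1 − (1−0.047)·∏(1−qᵢ) over the active causes.
By total probability over the 4 (misconfigured router, DDoS attack) configurations:
  P(¬latency alert) = 0.953*0.68*0.67 + 0.049556*0.68*0.33 + 0.080052*0.32*0.67 + 0.004163*0.32*0.33
        = 0.434187 + 0.011120 + 0.017163 + 0.000440 = 0.462910
Configurations with misconfigured router contribute 0.017603, so
  P(misconfigured router | ¬latency alert) = 0.017603 / 0.462910 ≈ 0.0380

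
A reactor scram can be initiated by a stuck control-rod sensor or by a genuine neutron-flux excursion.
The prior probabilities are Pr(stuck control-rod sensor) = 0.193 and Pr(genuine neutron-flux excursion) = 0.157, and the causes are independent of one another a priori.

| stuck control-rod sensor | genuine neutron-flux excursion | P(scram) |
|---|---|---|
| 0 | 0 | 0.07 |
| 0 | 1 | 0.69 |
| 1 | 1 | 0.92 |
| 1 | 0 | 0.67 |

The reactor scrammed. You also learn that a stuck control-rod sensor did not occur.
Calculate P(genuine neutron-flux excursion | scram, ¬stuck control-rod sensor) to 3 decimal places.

P(genuine neutron-flux excursion | scram, ¬stuck control-rod sensor) ≈ 0.647

Numerator (weight on configurations with genuine neutron-flux excursion): 0.69·0.157 = 0.108330
The normalizing constant is 0.07·0.843 + 0.69·0.157 = 0.167340
Posterior = 0.108330 / 0.167340 ≈ 0.647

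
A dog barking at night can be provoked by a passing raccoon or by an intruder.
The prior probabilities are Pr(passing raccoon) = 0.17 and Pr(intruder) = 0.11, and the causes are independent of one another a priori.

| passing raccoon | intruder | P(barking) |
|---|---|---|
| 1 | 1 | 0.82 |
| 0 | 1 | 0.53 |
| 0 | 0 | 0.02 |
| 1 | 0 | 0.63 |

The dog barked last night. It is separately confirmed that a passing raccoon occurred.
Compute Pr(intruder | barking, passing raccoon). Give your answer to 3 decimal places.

Weight on intruder=true, given the evidence: 0.82×0.11 = 0.090200
Normalizer over all consistent configurations: 0.63×0.89 + 0.82×0.11 = 0.650900
Posterior = 0.090200 / 0.650900 ≈ 0.139

Pr(intruder | barking, passing raccoon) ≈ 0.139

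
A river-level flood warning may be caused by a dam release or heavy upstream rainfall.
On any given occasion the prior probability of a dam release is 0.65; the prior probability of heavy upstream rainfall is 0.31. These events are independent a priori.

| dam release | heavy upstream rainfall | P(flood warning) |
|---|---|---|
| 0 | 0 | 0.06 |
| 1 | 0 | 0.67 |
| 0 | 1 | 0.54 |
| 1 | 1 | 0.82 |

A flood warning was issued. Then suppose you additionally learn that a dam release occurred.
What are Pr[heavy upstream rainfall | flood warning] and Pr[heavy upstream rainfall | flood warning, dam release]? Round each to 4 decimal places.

Pr[heavy upstream rainfall | flood warning] ≈ 0.4154; Pr[heavy upstream rainfall | flood warning, dam release] ≈ 0.3548

P(flood warning) = 0.06*0.35*0.69 + 0.54*0.35*0.31 + 0.67*0.65*0.69 + 0.82*0.65*0.31 = 0.014490 + 0.058590 + 0.300495 + 0.165230 = 0.538805
Of this, 0.223820 comes from 0.058590 + 0.165230 (the heavy upstream rainfall=true cases).
So P(heavy upstream rainfall | flood warning) = 0.223820/0.538805 ≈ 0.4154.

Now condition on the additional information:
P(flood warning | dam release) = 0.67×0.69 + 0.82×0.31 = 0.462300 + 0.254200 = 0.716500
Of this, 0.254200 comes from 0.82×0.31 (the heavy upstream rainfall=true cases).
P(heavy upstream rainfall | flood warning, dam release) = 0.254200 / 0.716500 ≈ 0.3548
This is intercausal reasoning (explaining away): once dam release accounts for the flood warning, heavy upstream rainfall becomes less likely.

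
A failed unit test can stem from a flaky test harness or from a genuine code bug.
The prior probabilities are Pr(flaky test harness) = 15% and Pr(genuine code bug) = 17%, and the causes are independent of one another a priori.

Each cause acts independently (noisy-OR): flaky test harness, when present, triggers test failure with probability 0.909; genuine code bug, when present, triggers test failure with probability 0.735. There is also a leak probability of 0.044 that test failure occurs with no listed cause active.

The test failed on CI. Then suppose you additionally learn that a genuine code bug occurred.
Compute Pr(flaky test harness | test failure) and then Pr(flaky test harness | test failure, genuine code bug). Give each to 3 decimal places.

Pr(flaky test harness | test failure) ≈ 0.499; Pr(flaky test harness | test failure, genuine code bug) ≈ 0.188

Under noisy-OR, P(test failure | causes) = 1 − (1−0.044)·∏(1−qᵢ) over the active causes.
By total probability over the 4 (flaky test harness, genuine code bug) configurations:
  P(test failure) = 0.044*0.85*0.83 + 0.74666*0.85*0.17 + 0.913004*0.15*0.83 + 0.976946*0.15*0.17
        = 0.031042 + 0.107892 + 0.113669 + 0.024912 = 0.277515
Keeping only the flaky test harness-present terms gives 0.138581, so
  P(flaky test harness | test failure) = 0.138581 / 0.277515 ≈ 0.499

Now condition on the additional information:
P(test failure | genuine code bug) = 0.74666×0.85 + 0.976946×0.15 = 0.634661 + 0.146542 = 0.781203
Restricting to configurations with flaky test harness present: 0.976946×0.15 = 0.146542.
P(flaky test harness | test failure, genuine code bug) = 0.146542 / 0.781203 ≈ 0.188
This is intercausal reasoning (explaining away): once genuine code bug accounts for the test failure, flaky test harness becomes less likely.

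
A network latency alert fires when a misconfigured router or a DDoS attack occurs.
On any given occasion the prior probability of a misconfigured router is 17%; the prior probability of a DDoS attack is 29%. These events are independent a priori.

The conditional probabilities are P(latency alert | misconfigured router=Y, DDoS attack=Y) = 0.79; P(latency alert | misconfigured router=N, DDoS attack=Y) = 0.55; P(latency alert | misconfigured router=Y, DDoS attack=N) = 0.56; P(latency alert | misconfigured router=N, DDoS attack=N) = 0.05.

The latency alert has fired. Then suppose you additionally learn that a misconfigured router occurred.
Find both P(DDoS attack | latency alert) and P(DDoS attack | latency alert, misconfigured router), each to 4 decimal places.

P(DDoS attack | latency alert) ≈ 0.6384; P(DDoS attack | latency alert, misconfigured router) ≈ 0.3656

Numerator (weight on configurations with DDoS attack): 0.132385 + 0.038947 = 0.171332
Denominator P(latency alert): 0.05×0.83×0.71 + 0.55×0.83×0.29 + 0.56×0.17×0.71 + 0.79×0.17×0.29 = 0.268389
P(DDoS attack | latency alert) = 0.171332/0.268389 ≈ 0.6384

Now condition on the additional information:
By total probability over both values of DDoS attack:
  P(latency alert | misconfigured router) = 0.56×0.71 + 0.79×0.29
        = 0.397600 + 0.229100 = 0.626700
Configurations with DDoS attack contribute 0.229100, so
  P(DDoS attack | latency alert, misconfigured router) = 0.229100 / 0.626700 ≈ 0.3656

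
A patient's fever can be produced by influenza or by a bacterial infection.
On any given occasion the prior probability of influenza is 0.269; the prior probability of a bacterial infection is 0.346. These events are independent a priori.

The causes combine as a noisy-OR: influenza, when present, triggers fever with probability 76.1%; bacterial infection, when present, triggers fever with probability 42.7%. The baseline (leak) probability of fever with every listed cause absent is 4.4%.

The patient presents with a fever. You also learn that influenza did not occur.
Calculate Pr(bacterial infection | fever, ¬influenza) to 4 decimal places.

Pr(bacterial infection | fever, ¬influenza) ≈ 0.8447

Under noisy-OR, P(fever | causes) = 1 − (1−0.044)·∏(1−qᵢ) over the active causes.
Weight on bacterial infection=true, given the evidence: 0.452212*0.346 = 0.156465
The normalizing constant is 0.044*0.654 + 0.452212*0.346 = 0.185241
Posterior = 0.156465 / 0.185241 ≈ 0.8447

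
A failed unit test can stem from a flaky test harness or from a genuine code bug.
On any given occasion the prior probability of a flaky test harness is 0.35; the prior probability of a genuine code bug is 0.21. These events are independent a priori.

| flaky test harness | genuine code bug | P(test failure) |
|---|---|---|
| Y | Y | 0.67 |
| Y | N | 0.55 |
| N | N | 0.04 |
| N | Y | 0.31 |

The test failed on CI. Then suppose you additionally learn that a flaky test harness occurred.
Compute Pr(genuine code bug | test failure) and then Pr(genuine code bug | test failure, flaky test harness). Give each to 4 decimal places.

Weight on genuine code bug=true, given the evidence: 0.042315 + 0.049245 = 0.091560
Normalizer over all consistent configurations: 0.04*0.65*0.79 + 0.31*0.65*0.21 + 0.55*0.35*0.79 + 0.67*0.35*0.21 = 0.264175
Posterior = 0.091560 / 0.264175 ≈ 0.3466

With the extra evidence:
Enumerate both values of genuine code bug and weight by the priors:
  P(test failure | flaky test harness) = 0.55×0.79 + 0.67×0.21
        = 0.434500 + 0.140700 = 0.575200
Configurations with genuine code bug contribute 0.140700, so
  P(genuine code bug | test failure, flaky test harness) = 0.140700 / 0.575200 ≈ 0.2446

Pr(genuine code bug | test failure) ≈ 0.3466; Pr(genuine code bug | test failure, flaky test harness) ≈ 0.2446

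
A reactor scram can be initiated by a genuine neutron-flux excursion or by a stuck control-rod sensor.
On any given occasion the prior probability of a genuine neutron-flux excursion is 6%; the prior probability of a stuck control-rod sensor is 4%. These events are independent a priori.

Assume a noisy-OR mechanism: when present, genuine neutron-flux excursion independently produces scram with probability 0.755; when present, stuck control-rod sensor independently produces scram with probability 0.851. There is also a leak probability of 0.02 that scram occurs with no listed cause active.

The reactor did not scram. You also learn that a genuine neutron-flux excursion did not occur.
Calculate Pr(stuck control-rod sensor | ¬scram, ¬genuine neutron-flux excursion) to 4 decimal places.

Pr(stuck control-rod sensor | ¬scram, ¬genuine neutron-flux excursion) ≈ 0.0062

Under noisy-OR, P(scram | causes) = 1 − (1−0.02)·∏(1−qᵢ) over the active causes.
Weight on stuck control-rod sensor=true, given the evidence: 0.14602×0.04 = 0.005841
Denominator P(¬scram | ¬genuine neutron-flux excursion): 0.98×0.96 + 0.14602×0.04 = 0.946641
Posterior = 0.005841 / 0.946641 ≈ 0.0062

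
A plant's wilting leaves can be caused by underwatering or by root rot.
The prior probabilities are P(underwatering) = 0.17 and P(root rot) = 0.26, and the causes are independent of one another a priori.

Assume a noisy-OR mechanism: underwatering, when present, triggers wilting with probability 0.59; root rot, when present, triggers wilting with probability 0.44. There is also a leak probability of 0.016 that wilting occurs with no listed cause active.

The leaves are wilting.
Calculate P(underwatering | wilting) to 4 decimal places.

P(underwatering | wilting) ≈ 0.5059

Under noisy-OR, P(wilting | causes) = 1 − (1−0.016)·∏(1−qᵢ) over the active causes.
Weight on underwatering=true, given the evidence: 0.075047 + 0.034214 = 0.109261
Denominator P(wilting): 0.016×0.83×0.74 + 0.44896×0.83×0.26 + 0.59656×0.17×0.74 + 0.774074×0.17×0.26 = 0.215974
P(underwatering | wilting) = 0.109261/0.215974 ≈ 0.5059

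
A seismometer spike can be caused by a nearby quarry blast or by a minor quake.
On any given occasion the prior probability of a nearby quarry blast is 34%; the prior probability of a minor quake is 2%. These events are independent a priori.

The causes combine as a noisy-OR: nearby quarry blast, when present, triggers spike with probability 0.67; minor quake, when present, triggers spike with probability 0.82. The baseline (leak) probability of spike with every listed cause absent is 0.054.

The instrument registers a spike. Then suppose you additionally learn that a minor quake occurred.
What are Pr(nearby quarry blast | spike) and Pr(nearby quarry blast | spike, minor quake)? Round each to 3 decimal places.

Under noisy-OR, P(spike | causes) = 1 − (1−0.054)·∏(1−qᵢ) over the active causes.
P(spike) = 0.054×0.66×0.98 + 0.82972×0.66×0.02 + 0.68782×0.34×0.98 + 0.943808×0.34×0.02 = 0.034927 + 0.010952 + 0.229182 + 0.006418 = 0.281479
Of this, 0.235600 comes from 0.229182 + 0.006418 (the nearby quarry blast=true cases).
Hence the posterior is 0.235600/0.281479 ≈ 0.837.

With the extra evidence:
Sum P(spike|·) weighted by the priors over both values of nearby quarry blast:
  P(spike | minor quake) = 0.82972*0.66 + 0.943808*0.34
        = 0.547615 + 0.320895 = 0.868510
Configurations with nearby quarry blast contribute 0.320895, so
  P(nearby quarry blast | spike, minor quake) = 0.320895 / 0.868510 ≈ 0.369

Pr(nearby quarry blast | spike) ≈ 0.837; Pr(nearby quarry blast | spike, minor quake) ≈ 0.369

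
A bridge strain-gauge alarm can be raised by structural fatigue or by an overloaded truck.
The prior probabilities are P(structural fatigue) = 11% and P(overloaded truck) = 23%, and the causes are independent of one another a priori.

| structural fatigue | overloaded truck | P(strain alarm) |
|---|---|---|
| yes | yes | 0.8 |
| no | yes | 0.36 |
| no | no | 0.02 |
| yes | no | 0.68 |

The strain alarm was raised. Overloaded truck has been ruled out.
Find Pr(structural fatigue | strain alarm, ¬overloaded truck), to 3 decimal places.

Numerator (weight on configurations with structural fatigue): 0.68·0.11 = 0.074800
The normalizing constant is 0.02·0.89 + 0.68·0.11 = 0.092600
Posterior = 0.074800 / 0.092600 ≈ 0.808

Pr(structural fatigue | strain alarm, ¬overloaded truck) ≈ 0.808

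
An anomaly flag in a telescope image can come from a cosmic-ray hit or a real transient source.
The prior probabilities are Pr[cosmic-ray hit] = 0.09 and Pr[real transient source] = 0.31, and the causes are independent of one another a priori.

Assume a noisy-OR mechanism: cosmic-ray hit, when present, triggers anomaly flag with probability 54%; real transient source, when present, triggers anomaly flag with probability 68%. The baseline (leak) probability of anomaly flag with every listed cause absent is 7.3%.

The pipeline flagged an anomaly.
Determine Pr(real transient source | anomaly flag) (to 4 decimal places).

Pr(real transient source | anomaly flag) ≈ 0.7320

Under noisy-OR, P(anomaly flag | causes) = 1 − (1−0.073)·∏(1−qᵢ) over the active causes.
P(anomaly flag) = 0.073·0.91·0.69 + 0.70336·0.91·0.31 + 0.57358·0.09·0.69 + 0.863546·0.09·0.31 = 0.045837 + 0.198418 + 0.035619 + 0.024093 = 0.303967
The real transient source-present share is 0.198418 + 0.024093 = 0.222511.
So P(real transient source | anomaly flag) = 0.222511/0.303967 ≈ 0.7320.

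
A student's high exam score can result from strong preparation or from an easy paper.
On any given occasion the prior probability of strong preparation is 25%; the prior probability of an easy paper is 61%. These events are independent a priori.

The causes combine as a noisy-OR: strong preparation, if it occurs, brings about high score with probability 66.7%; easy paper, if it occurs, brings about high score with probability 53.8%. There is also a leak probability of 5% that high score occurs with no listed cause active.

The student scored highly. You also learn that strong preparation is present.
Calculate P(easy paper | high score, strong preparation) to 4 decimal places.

Under noisy-OR, P(high score | causes) = 1 − (1−0.05)·∏(1−qᵢ) over the active causes.
By total probability over both values of easy paper:
  P(high score | strong preparation) = 0.68365*0.39 + 0.853846*0.61
        = 0.266624 + 0.520846 = 0.787470
The terms with easy paper present sum to 0.520846, so
  P(easy paper | high score, strong preparation) = 0.520846 / 0.787470 ≈ 0.6614

P(easy paper | high score, strong preparation) ≈ 0.6614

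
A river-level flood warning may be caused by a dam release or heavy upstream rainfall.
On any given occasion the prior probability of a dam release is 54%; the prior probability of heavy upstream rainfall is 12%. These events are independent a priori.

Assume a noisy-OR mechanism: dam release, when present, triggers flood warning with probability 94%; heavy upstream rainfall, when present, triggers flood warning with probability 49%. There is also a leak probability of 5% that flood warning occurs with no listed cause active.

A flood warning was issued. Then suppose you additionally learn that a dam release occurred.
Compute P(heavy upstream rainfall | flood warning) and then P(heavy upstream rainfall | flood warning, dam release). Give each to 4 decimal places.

Under noisy-OR, P(flood warning | causes) = 1 − (1−0.05)·∏(1−qᵢ) over the active causes.
P(flood warning) = 0.05*0.46*0.88 + 0.5155*0.46*0.12 + 0.943*0.54*0.88 + 0.97093*0.54*0.12 = 0.020240 + 0.028456 + 0.448114 + 0.062916 = 0.559726
Of this, 0.091372 comes from 0.028456 + 0.062916 (the heavy upstream rainfall=true cases).
P(heavy upstream rainfall | flood warning) = 0.091372 / 0.559726 ≈ 0.1632

With the extra evidence:
For the numerator, keep only heavy upstream rainfall=true terms: 0.97093·0.12 = 0.116512
The normalizing constant is 0.943·0.88 + 0.97093·0.12 = 0.946352
Posterior = 0.116512 / 0.946352 ≈ 0.1231

P(heavy upstream rainfall | flood warning) ≈ 0.1632; P(heavy upstream rainfall | flood warning, dam release) ≈ 0.1231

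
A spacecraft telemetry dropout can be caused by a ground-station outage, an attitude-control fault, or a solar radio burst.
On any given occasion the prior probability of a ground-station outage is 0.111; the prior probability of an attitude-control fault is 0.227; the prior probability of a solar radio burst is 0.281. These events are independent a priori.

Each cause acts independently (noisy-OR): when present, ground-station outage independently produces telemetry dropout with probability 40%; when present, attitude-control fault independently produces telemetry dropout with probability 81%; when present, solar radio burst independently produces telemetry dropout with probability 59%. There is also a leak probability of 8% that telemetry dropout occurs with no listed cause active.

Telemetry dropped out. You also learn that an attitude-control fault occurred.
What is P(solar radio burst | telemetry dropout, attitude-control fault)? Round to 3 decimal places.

P(solar radio burst | telemetry dropout, attitude-control fault) ≈ 0.304

Under noisy-OR, P(telemetry dropout | causes) = 1 − (1−0.08)·∏(1−qᵢ) over the active causes.
P(telemetry dropout | attitude-control fault) = 0.8252*0.889*0.719 + 0.928332*0.889*0.281 + 0.89512*0.111*0.719 + 0.956999*0.111*0.281 = 0.527460 + 0.231906 + 0.071439 + 0.029850 = 0.860655
Restricting to configurations with solar radio burst present: 0.231906 + 0.029850 = 0.261756.
P(solar radio burst | telemetry dropout, attitude-control fault) = 0.261756 / 0.860655 ≈ 0.304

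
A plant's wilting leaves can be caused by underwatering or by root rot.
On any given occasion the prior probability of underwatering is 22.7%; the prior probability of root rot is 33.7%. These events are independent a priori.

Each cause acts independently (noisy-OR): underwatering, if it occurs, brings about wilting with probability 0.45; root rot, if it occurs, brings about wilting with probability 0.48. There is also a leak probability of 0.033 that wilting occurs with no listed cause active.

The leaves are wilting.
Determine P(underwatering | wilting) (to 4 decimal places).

P(underwatering | wilting) ≈ 0.4621

Under noisy-OR, P(wilting | causes) = 1 − (1−0.033)·∏(1−qᵢ) over the active causes.
P(wilting) = 0.033*0.773*0.663 + 0.49716*0.773*0.337 + 0.46815*0.227*0.663 + 0.723438*0.227*0.337 = 0.016912 + 0.129511 + 0.070457 + 0.055342 = 0.272222
Restricting to configurations with underwatering present: 0.070457 + 0.055342 = 0.125799.
Hence the posterior is 0.125799/0.272222 ≈ 0.4621.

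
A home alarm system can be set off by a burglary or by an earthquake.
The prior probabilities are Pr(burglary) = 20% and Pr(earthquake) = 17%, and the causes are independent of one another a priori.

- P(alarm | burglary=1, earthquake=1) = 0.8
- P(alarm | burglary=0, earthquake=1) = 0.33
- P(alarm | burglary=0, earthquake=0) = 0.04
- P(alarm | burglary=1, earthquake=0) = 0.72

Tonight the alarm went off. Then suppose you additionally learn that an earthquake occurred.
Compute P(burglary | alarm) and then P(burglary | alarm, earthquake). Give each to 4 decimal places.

For the numerator, keep only burglary=true terms: 0.119520 + 0.027200 = 0.146720
Denominator P(alarm): 0.04·0.8·0.83 + 0.33·0.8·0.17 + 0.72·0.2·0.83 + 0.8·0.2·0.17 = 0.218160
P(burglary | alarm) = 0.146720/0.218160 ≈ 0.6725

Now condition on the additional information:
Numerator (weight on configurations with burglary): 0.8*0.2 = 0.160000
Normalizer over all consistent configurations: 0.33*0.8 + 0.8*0.2 = 0.424000
P(burglary | alarm, earthquake) = 0.160000/0.424000 ≈ 0.3774

P(burglary | alarm) ≈ 0.6725; P(burglary | alarm, earthquake) ≈ 0.3774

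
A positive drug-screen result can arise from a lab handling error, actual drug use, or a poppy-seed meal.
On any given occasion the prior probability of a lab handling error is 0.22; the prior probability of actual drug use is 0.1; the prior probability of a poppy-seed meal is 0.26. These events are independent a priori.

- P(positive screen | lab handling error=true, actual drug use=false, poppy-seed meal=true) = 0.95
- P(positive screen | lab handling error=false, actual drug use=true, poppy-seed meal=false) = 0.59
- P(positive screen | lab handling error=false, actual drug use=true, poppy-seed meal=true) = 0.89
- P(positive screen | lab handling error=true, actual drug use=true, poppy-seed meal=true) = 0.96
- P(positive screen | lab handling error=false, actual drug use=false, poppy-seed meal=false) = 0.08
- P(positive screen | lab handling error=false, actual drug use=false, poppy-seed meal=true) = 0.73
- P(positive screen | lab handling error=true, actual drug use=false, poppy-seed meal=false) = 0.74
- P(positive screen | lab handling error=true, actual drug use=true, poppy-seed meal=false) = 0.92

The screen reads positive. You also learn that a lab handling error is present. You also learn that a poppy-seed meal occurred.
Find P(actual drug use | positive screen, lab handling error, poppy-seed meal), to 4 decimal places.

P(positive screen | lab handling error, poppy-seed meal) = 0.95×0.9 + 0.96×0.1 = 0.855000 + 0.096000 = 0.951000
Restricting to configurations with actual drug use present: 0.96×0.1 = 0.096000.
So P(actual drug use | positive screen, lab handling error, poppy-seed meal) = 0.096000/0.951000 ≈ 0.1009.

P(actual drug use | positive screen, lab handling error, poppy-seed meal) ≈ 0.1009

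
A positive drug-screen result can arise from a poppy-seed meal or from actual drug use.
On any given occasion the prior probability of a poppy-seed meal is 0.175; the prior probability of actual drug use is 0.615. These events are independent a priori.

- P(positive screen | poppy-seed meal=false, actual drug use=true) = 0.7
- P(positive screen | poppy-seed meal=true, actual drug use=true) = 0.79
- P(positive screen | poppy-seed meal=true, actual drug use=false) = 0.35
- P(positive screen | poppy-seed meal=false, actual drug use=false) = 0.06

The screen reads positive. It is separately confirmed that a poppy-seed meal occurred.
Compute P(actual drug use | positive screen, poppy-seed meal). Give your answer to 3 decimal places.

Enumerate both values of actual drug use and weight by the priors:
  P(positive screen | poppy-seed meal) = 0.35·0.385 + 0.79·0.615
        = 0.134750 + 0.485850 = 0.620600
The terms with actual drug use present sum to 0.485850, so
  P(actual drug use | positive screen, poppy-seed meal) = 0.485850 / 0.620600 ≈ 0.783

P(actual drug use | positive screen, poppy-seed meal) ≈ 0.783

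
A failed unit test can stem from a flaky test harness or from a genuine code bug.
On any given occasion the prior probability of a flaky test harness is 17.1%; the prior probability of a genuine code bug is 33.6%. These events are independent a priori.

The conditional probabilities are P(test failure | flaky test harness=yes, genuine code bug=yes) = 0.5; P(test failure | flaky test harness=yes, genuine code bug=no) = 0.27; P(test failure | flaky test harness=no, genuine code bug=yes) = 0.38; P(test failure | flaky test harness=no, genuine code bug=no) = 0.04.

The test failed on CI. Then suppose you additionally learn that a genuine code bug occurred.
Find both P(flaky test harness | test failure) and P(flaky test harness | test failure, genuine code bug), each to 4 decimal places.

By total probability over the 4 (flaky test harness, genuine code bug) configurations:
  P(test failure) = 0.04×0.829×0.664 + 0.38×0.829×0.336 + 0.27×0.171×0.664 + 0.5×0.171×0.336
        = 0.022018 + 0.105847 + 0.030657 + 0.028728 = 0.187250
The terms with flaky test harness present sum to 0.059385, so
  P(flaky test harness | test failure) = 0.059385 / 0.187250 ≈ 0.3171

With the extra evidence:
Weight on flaky test harness=true, given the evidence: 0.5·0.171 = 0.085500
Denominator P(test failure | genuine code bug): 0.38·0.829 + 0.5·0.171 = 0.400520
Posterior = 0.085500 / 0.400520 ≈ 0.2135

P(flaky test harness | test failure) ≈ 0.3171; P(flaky test harness | test failure, genuine code bug) ≈ 0.2135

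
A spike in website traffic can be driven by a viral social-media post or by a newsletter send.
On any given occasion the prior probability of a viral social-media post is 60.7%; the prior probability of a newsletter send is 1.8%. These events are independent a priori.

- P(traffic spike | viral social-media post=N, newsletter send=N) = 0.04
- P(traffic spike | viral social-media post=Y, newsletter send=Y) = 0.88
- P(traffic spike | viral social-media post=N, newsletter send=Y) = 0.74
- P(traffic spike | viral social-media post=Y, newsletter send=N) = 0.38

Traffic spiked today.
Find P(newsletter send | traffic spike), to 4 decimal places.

Weight on newsletter send=true, given the evidence: 0.005235 + 0.009615 = 0.014850
Normalizer over all consistent configurations: 0.04·0.393·0.982 + 0.74·0.393·0.018 + 0.38·0.607·0.982 + 0.88·0.607·0.018 = 0.256795
P(newsletter send | traffic spike) = 0.014850/0.256795 ≈ 0.0578

P(newsletter send | traffic spike) ≈ 0.0578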